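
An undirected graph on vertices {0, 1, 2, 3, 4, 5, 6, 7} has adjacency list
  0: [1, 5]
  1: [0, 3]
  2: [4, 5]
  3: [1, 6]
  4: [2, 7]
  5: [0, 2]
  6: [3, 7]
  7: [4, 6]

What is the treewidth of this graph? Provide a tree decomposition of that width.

The largest bag has 3 vertices, giving width 2; this decomposition certifies tw(G) ≤ 2. Since 1–0–5–2–4–7–6–3–1 is a cycle in G, G is not acyclic. Forests are exactly the graphs of treewidth ≤ 1, so tw(G) ≥ 2. Hence tw(G) = 2 exactly.

Treewidth 2.
One optimal decomposition is:
Bags: B1 = {0, 1, 5}  B2 = {1, 2, 5}  B3 = {1, 2, 4}  B4 = {1, 4, 7}  B5 = {1, 6, 7}  B6 = {1, 3, 6}
Tree: B1–B2, B2–B3, B3–B4, B4–B5, B5–B6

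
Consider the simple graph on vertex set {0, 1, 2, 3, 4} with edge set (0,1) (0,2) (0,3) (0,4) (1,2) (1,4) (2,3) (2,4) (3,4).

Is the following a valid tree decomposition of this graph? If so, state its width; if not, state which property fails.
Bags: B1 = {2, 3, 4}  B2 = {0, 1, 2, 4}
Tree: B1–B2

No — edge (0,3) lies in no bag.

A tree decomposition must satisfy three properties: every vertex lies in some bag; for every edge, both endpoints lie together in some bag; and for every vertex, the bags containing it form a connected subtree. Here edge (0,3) lies in no bag, so the decomposition is invalid.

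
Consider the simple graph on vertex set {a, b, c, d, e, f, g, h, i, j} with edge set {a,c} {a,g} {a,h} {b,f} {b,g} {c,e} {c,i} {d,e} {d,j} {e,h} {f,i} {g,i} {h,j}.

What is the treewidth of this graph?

2

A width-2 tree decomposition is:
Bags: B1 = {d, e, j}  B2 = {e, h, j}  B3 = {c, e, h}  B4 = {a, c, h}  B5 = {a, c, i}  B6 = {a, g, i}  B7 = {f, g, i}  B8 = {b, f, g}
Tree: B1–B2, B2–B3, B3–B4, B4–B5, B5–B6, B6–B7, B7–B8
Every bag has size at most 3, so the width is 3 − 1 = 2 and tw(G) ≤ 2. The edges d–j–h–e–d form a cycle, so G is not a tree and its treewidth is at least 2. Therefore the treewidth is 2.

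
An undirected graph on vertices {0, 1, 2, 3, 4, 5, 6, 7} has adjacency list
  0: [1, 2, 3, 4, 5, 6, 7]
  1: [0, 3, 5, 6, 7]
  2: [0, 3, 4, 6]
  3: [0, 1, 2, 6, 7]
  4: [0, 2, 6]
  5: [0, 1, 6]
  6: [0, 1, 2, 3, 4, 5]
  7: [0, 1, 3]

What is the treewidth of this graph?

3

A width-3 tree decomposition is:
Bags: B1 = {0, 2, 3, 6}  B2 = {0, 1, 3, 6}  B3 = {0, 2, 4, 6}  B4 = {0, 1, 5, 6}  B5 = {0, 1, 3, 7}
Tree: B1–B2, B1–B3, B2–B4, B2–B5
Each bag holds 4 vertices, so the decomposition has width 3, which upper-bounds the treewidth. For the lower bound, the 4 vertices {0, 1, 3, 6} are pairwise adjacent, and any tree decomposition puts a clique entirely inside one bag — forcing width ≥ 3. Combining the bounds, tw(G) = 3.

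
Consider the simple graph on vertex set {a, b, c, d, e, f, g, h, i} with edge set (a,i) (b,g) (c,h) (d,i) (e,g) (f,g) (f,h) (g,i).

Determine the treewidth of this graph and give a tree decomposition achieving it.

Treewidth 1.
Bags: B1 = {f, g}  B2 = {g, i}  B3 = {d, i}  B4 = {b, g}  B5 = {a, i}  B6 = {f, h}  B7 = {e, g}  B8 = {c, h}
Tree: B1–B2, B2–B3, B2–B4, B2–B5, B1–B6, B1–B7, B6–B8

Each bag holds 2 vertices, so the decomposition has width 1, which upper-bounds the treewidth. G has an edge, so its treewidth is at least 1. Therefore the treewidth is 1.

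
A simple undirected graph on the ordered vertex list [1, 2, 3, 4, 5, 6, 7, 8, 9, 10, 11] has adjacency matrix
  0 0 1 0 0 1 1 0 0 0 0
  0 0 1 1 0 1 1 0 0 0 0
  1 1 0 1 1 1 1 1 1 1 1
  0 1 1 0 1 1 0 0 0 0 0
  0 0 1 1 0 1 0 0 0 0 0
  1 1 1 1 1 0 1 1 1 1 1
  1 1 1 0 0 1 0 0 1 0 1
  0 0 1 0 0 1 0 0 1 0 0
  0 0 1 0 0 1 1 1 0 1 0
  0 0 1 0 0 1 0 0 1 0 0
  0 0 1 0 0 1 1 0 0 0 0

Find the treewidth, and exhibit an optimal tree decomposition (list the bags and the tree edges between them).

Each bag holds 4 vertices, so the decomposition has width 3, which upper-bounds the treewidth. On the other hand G contains the 4-clique {2, 3, 4, 6}. A clique must lie in a single bag of any decomposition, so no decomposition can have width below 3. The upper and lower bounds meet at 3, so that is the treewidth.

Treewidth 3.
One optimal decomposition is:
Bags: B1 = {3, 6, 7, 11}  B2 = {3, 6, 7, 9}  B3 = {1, 3, 6, 7}  B4 = {3, 6, 8, 9}  B5 = {3, 6, 9, 10}  B6 = {2, 3, 6, 7}  B7 = {2, 3, 4, 6}  B8 = {3, 4, 5, 6}
Tree: B1–B2, B2–B3, B2–B4, B4–B5, B2–B6, B6–B7, B7–B8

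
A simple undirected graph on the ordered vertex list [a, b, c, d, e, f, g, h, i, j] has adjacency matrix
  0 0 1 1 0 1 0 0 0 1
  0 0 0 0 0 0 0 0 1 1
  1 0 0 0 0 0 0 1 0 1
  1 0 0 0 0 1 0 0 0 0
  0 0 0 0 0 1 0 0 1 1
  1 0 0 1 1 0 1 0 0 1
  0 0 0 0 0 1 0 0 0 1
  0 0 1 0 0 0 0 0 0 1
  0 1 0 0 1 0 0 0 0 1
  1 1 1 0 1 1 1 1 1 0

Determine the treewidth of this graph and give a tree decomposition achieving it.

The largest bag has 3 vertices, giving width 2; this decomposition certifies tw(G) ≤ 2. For the lower bound, the 3 vertices {a, d, f} are pairwise adjacent, and any tree decomposition puts a clique entirely inside one bag — forcing width ≥ 2. Combining the bounds, tw(G) = 2.

Treewidth 2.
One such decomposition:
Bags: B1 = {e, f, j}  B2 = {f, g, j}  B3 = {e, i, j}  B4 = {a, f, j}  B5 = {b, i, j}  B6 = {a, c, j}  B7 = {a, d, f}  B8 = {c, h, j}
Tree: B1–B2, B1–B3, B1–B4, B3–B5, B4–B6, B4–B7, B6–B8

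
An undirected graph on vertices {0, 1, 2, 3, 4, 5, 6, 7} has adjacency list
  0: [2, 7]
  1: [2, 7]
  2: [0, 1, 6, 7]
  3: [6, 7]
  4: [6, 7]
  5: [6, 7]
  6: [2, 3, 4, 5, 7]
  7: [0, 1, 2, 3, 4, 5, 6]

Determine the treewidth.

2

A width-2 tree decomposition is:
Bags: B1 = {2, 6, 7}  B2 = {5, 6, 7}  B3 = {4, 6, 7}  B4 = {1, 2, 7}  B5 = {3, 6, 7}  B6 = {0, 2, 7}
Tree: B1–B2, B2–B3, B1–B4, B1–B5, B4–B6
Every bag has size at most 3, so the width is 3 − 1 = 2 and tw(G) ≤ 2. Conversely, {0, 2, 7} is a clique of size 3, and the vertices of any clique must share a bag in every tree decomposition; so some bag has ≥ 3 vertices and tw(G) ≥ 2. Hence tw(G) = 2 exactly.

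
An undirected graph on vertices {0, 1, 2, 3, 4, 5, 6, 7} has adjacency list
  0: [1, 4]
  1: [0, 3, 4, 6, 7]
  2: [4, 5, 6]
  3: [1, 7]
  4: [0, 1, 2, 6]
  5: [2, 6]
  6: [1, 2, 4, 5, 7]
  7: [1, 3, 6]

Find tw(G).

A width-2 tree decomposition is:
Bags: B1 = {2, 4, 6}  B2 = {1, 4, 6}  B3 = {0, 1, 4}  B4 = {2, 5, 6}  B5 = {1, 6, 7}  B6 = {1, 3, 7}
Tree: B1–B2, B2–B3, B1–B4, B2–B5, B5–B6
Each bag holds 3 vertices, so the decomposition has width 2, which upper-bounds the treewidth. On the other hand G contains the 3-clique {1, 3, 7}. A clique must lie in a single bag of any decomposition, so no decomposition can have width below 2. Hence tw(G) = 2 exactly.

2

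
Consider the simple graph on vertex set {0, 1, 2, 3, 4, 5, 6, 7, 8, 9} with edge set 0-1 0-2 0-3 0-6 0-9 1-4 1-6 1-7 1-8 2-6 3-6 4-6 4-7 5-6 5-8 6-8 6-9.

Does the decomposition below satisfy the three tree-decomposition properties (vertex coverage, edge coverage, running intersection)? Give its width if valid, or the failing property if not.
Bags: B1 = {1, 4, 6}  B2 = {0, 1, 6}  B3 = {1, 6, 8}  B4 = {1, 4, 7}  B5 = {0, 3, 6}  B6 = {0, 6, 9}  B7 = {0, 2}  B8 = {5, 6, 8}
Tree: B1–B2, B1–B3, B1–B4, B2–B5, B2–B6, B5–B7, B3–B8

No — edge (6,2) lies in no bag.

A tree decomposition must satisfy three properties: every vertex lies in some bag; for every edge, both endpoints lie together in some bag; and for every vertex, the bags containing it form a connected subtree. Here edge (6,2) lies in no bag, so the decomposition is invalid.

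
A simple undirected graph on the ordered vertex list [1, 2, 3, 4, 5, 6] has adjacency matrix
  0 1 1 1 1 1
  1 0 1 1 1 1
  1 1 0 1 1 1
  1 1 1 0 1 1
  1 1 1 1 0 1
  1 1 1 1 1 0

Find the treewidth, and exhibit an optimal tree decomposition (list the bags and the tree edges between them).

A single bag containing all 6 vertices is trivially a valid decomposition of width 5. For the lower bound, the 6 vertices {1, 2, 3, 4, 5, 6} are pairwise adjacent, and any tree decomposition puts a clique entirely inside one bag — forcing width ≥ 5. The upper and lower bounds meet at 5, so that is the treewidth.

Treewidth 5.
Bags: B1 = {1, 2, 3, 4, 5, 6}
Tree: (single bag)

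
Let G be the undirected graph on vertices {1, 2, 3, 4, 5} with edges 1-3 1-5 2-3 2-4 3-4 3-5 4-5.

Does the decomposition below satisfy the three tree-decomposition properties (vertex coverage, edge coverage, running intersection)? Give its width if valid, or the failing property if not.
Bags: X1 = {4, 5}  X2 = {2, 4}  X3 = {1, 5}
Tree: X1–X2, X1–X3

No — vertex 3 appears in no bag.

A tree decomposition must satisfy three properties: every vertex lies in some bag; for every edge, both endpoints lie together in some bag; and for every vertex, the bags containing it form a connected subtree. Here vertex 3 appears in no bag, so the decomposition is invalid.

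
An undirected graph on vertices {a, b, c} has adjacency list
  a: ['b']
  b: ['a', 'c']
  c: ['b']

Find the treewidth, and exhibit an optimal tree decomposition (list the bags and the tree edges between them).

The largest bag has 2 vertices, giving width 1; this decomposition certifies tw(G) ≤ 1. Since G has at least one edge (e.g. c–b), it is not an edgeless graph, so tw(G) ≥ 1. Hence tw(G) = 1 exactly.

Treewidth 1.
One such decomposition:
Bags: B1 = {b, c}  B2 = {a, b}
Tree: B1–B2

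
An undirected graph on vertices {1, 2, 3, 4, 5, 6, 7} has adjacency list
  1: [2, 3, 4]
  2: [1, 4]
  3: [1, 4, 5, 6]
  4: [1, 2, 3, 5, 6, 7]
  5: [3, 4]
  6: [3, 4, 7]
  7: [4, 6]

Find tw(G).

A width-2 tree decomposition is:
Bags: B1 = {3, 4, 6}  B2 = {1, 3, 4}  B3 = {4, 6, 7}  B4 = {1, 2, 4}  B5 = {3, 4, 5}
Tree: B1–B2, B1–B3, B2–B4, B1–B5
Each bag holds 3 vertices, so the decomposition has width 2, which upper-bounds the treewidth. For the lower bound, the 3 vertices {1, 2, 4} are pairwise adjacent, and any tree decomposition puts a clique entirely inside one bag — forcing width ≥ 2. Hence tw(G) = 2 exactly.

2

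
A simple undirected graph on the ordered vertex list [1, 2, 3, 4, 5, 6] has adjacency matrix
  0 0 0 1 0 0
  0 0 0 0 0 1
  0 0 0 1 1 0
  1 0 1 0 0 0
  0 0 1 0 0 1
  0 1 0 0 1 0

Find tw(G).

1

A width-1 tree decomposition is:
Bags: B1 = {2, 6}  B2 = {5, 6}  B3 = {3, 5}  B4 = {3, 4}  B5 = {1, 4}
Tree: B1–B2, B2–B3, B3–B4, B4–B5
Each bag holds 2 vertices, so the decomposition has width 1, which upper-bounds the treewidth. Any graph with an edge has treewidth ≥ 1, and G has the edge 2–6. The upper and lower bounds meet at 1, so that is the treewidth.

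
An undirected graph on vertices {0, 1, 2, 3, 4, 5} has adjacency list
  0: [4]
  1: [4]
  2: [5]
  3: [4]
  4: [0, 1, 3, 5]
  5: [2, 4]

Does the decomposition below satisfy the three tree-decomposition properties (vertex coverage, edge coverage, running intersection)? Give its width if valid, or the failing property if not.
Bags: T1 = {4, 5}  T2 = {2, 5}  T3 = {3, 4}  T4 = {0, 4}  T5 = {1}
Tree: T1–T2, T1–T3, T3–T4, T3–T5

No — edge (4,1) lies in no bag.

A tree decomposition must satisfy three properties: every vertex lies in some bag; for every edge, both endpoints lie together in some bag; and for every vertex, the bags containing it form a connected subtree. Here edge (4,1) lies in no bag, so the decomposition is invalid.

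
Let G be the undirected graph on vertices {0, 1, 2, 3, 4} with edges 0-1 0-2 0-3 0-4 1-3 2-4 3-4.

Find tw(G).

A width-2 tree decomposition is:
Bags: B1 = {0, 1, 3}  B2 = {0, 3, 4}  B3 = {0, 2, 4}
Tree: B1–B2, B2–B3
Every bag has size at most 3, so the width is 3 − 1 = 2 and tw(G) ≤ 2. On the other hand G contains the 3-clique {0, 2, 4}. A clique must lie in a single bag of any decomposition, so no decomposition can have width below 2. Combining the bounds, tw(G) = 2.

2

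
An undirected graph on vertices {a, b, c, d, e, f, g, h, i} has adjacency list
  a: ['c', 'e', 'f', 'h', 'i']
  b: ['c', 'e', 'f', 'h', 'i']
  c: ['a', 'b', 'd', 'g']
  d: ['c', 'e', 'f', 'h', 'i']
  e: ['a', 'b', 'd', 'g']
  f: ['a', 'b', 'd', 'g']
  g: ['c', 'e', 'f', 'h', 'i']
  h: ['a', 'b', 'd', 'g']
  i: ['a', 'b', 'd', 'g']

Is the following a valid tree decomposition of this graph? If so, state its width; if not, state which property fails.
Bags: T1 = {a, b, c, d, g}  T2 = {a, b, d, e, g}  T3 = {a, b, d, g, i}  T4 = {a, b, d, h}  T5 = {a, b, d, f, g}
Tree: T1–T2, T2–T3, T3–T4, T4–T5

A tree decomposition must satisfy three properties: every vertex lies in some bag; for every edge, both endpoints lie together in some bag; and for every vertex, the bags containing it form a connected subtree. Here edge (g,h) lies in no bag, so the decomposition is invalid.

No — edge (g,h) lies in no bag.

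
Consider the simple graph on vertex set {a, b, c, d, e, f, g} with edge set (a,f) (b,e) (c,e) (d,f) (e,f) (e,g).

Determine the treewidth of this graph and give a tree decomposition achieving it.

The largest bag has 2 vertices, giving width 1; this decomposition certifies tw(G) ≤ 1. Since G has at least one edge (e.g. e–f), it is not an edgeless graph, so tw(G) ≥ 1. Combining the bounds, tw(G) = 1.

Treewidth 1.
One optimal decomposition is:
Bags: B1 = {e, f}  B2 = {a, f}  B3 = {e, g}  B4 = {d, f}  B5 = {b, e}  B6 = {c, e}
Tree: B1–B2, B1–B3, B1–B4, B3–B5, B1–B6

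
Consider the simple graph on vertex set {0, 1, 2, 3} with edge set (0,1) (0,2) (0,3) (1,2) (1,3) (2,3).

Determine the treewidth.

3

A width-3 tree decomposition is:
Bags: B1 = {0, 1, 2, 3}
Tree: (single bag)
A single bag containing all 4 vertices is trivially a valid decomposition of width 3. Conversely, {0, 1, 2, 3} is a clique of size 4, and the vertices of any clique must share a bag in every tree decomposition; so some bag has ≥ 4 vertices and tw(G) ≥ 3. Therefore the treewidth is 3.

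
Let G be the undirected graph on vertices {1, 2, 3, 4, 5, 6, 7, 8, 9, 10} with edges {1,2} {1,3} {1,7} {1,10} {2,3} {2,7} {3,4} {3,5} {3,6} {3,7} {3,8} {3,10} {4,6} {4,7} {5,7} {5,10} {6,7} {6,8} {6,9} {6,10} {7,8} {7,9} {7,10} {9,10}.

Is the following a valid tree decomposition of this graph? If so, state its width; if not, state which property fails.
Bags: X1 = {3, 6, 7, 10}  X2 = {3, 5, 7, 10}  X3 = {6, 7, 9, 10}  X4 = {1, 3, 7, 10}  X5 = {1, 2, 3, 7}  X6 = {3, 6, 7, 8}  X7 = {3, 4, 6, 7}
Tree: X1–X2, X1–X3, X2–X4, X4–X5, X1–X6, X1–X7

Every vertex of G appears in some bag (union = {1, 2, 3, 4, 5, 6, 7, 8, 9, 10}); every edge is covered by a bag; and for each vertex v the set of bags containing v is connected in the bag tree. The decomposition is therefore valid. The largest bag has 4 vertices, so the width is 3.

Yes; width 3.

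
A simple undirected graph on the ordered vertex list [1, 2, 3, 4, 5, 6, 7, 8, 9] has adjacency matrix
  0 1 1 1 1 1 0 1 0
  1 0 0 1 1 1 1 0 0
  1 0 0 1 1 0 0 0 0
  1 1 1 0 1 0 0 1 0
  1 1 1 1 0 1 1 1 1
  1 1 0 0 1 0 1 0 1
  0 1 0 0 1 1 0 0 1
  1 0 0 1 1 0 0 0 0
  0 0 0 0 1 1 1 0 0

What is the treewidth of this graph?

A width-3 tree decomposition is:
Bags: B1 = {1, 2, 4, 5}  B2 = {1, 2, 5, 6}  B3 = {2, 5, 6, 7}  B4 = {1, 3, 4, 5}  B5 = {5, 6, 7, 9}  B6 = {1, 4, 5, 8}
Tree: B1–B2, B2–B3, B1–B4, B3–B5, B1–B6
Each bag holds 4 vertices, so the decomposition has width 3, which upper-bounds the treewidth. Conversely, {1, 4, 5, 8} is a clique of size 4, and the vertices of any clique must share a bag in every tree decomposition; so some bag has ≥ 4 vertices and tw(G) ≥ 3. Combining the bounds, tw(G) = 3.

3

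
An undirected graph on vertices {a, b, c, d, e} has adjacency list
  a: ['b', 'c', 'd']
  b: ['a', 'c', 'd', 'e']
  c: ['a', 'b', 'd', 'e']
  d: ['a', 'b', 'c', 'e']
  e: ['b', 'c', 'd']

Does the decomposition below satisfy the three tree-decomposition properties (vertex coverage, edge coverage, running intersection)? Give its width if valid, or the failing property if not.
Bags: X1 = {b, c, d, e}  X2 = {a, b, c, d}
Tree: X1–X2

Vertex coverage: the bags together contain {a, b, c, d, e}, the full vertex set. Edge coverage: each edge of G has both endpoints in at least one bag. Running intersection: for every vertex, the bags containing it form a connected subtree. All three properties hold, so this is a valid tree decomposition of width max|bag| − 1 = 3, and hence tw(G) ≤ 3.

Yes; width 3.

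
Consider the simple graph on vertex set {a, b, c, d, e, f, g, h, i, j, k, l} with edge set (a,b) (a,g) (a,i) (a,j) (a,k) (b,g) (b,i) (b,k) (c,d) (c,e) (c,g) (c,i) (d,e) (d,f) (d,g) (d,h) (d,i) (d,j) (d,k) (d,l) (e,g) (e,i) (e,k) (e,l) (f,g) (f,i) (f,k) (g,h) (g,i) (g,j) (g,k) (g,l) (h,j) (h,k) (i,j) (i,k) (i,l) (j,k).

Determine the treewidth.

A width-4 tree decomposition is:
Bags: B1 = {d, e, g, i, k}  B2 = {d, g, i, j, k}  B3 = {a, g, i, j, k}  B4 = {d, g, h, j, k}  B5 = {a, b, g, i, k}  B6 = {c, d, e, g, i}  B7 = {d, e, g, i, l}  B8 = {d, f, g, i, k}
Tree: B1–B2, B2–B3, B2–B4, B3–B5, B1–B6, B6–B7, B2–B8
The largest bag has 5 vertices, giving width 4; this decomposition certifies tw(G) ≤ 4. For the lower bound, the 5 vertices {d, g, h, j, k} are pairwise adjacent, and any tree decomposition puts a clique entirely inside one bag — forcing width ≥ 4. The upper and lower bounds meet at 4, so that is the treewidth.

4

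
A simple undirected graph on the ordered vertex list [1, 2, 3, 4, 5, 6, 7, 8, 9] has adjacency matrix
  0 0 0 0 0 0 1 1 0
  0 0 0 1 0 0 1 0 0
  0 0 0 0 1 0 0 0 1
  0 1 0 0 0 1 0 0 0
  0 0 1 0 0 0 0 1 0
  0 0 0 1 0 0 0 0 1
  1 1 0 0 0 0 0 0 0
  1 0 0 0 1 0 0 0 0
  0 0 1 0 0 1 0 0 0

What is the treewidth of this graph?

A width-2 tree decomposition is:
Bags: B1 = {1, 7, 8}  B2 = {5, 7, 8}  B3 = {3, 5, 7}  B4 = {3, 7, 9}  B5 = {6, 7, 9}  B6 = {4, 6, 7}  B7 = {2, 4, 7}
Tree: B1–B2, B2–B3, B3–B4, B4–B5, B5–B6, B6–B7
The largest bag has 3 vertices, giving width 2; this decomposition certifies tw(G) ≤ 2. The edges 7–1–8–5–3–9–6–4–2–7 form a cycle, so G is not a tree and its treewidth is at least 2. Combining the bounds, tw(G) = 2.

2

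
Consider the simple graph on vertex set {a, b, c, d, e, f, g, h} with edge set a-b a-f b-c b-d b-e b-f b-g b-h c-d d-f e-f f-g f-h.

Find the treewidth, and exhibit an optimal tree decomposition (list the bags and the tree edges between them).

Treewidth 2.
One optimal decomposition is:
Bags: B1 = {b, d, f}  B2 = {b, f, h}  B3 = {b, e, f}  B4 = {b, c, d}  B5 = {b, f, g}  B6 = {a, b, f}
Tree: B1–B2, B1–B3, B1–B4, B2–B5, B3–B6

Each bag holds 3 vertices, so the decomposition has width 2, which upper-bounds the treewidth. On the other hand G contains the 3-clique {b, c, d}. A clique must lie in a single bag of any decomposition, so no decomposition can have width below 2. The upper and lower bounds meet at 2, so that is the treewidth.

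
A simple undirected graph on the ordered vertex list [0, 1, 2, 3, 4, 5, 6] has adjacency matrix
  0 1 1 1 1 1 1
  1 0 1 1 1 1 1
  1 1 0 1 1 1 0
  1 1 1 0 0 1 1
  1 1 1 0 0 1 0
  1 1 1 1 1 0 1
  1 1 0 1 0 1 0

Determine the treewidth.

4

A width-4 tree decomposition is:
Bags: B1 = {0, 1, 2, 3, 5}  B2 = {0, 1, 2, 4, 5}  B3 = {0, 1, 3, 5, 6}
Tree: B1–B2, B1–B3
Each bag holds 5 vertices, so the decomposition has width 4, which upper-bounds the treewidth. For the lower bound, the 5 vertices {0, 1, 2, 3, 5} are pairwise adjacent, and any tree decomposition puts a clique entirely inside one bag — forcing width ≥ 4. Combining the bounds, tw(G) = 4.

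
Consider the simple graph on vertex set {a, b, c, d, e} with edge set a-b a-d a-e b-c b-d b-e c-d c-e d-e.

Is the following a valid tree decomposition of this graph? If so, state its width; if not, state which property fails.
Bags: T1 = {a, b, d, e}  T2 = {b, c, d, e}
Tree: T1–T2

Every vertex of G appears in some bag (union = {a, b, c, d, e}); every edge is covered by a bag; and for each vertex v the set of bags containing v is connected in the bag tree. The decomposition is therefore valid. The largest bag has 4 vertices, so the width is 3.

Yes; width 3.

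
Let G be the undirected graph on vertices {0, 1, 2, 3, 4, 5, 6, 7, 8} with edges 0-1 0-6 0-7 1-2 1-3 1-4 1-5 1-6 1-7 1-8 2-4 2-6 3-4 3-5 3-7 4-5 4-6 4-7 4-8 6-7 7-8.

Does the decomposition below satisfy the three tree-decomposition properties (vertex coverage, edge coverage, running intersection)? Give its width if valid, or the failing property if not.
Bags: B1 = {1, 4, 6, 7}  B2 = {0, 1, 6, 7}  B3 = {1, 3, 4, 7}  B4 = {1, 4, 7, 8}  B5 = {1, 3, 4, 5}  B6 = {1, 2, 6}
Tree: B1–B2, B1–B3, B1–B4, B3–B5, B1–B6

No — edge (4,2) lies in no bag.

A tree decomposition must satisfy three properties: every vertex lies in some bag; for every edge, both endpoints lie together in some bag; and for every vertex, the bags containing it form a connected subtree. Here edge (4,2) lies in no bag, so the decomposition is invalid.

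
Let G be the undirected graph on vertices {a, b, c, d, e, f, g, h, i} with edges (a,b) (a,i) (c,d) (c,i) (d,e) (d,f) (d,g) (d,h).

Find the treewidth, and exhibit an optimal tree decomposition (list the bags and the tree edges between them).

Each bag holds 2 vertices, so the decomposition has width 1, which upper-bounds the treewidth. Any graph with an edge has treewidth ≥ 1, and G has the edge d–c. Therefore the treewidth is 1.

Treewidth 1.
Bags: B1 = {c, d}  B2 = {c, i}  B3 = {d, e}  B4 = {a, i}  B5 = {d, g}  B6 = {d, h}  B7 = {a, b}  B8 = {d, f}
Tree: B1–B2, B1–B3, B2–B4, B3–B5, B3–B6, B4–B7, B1–B8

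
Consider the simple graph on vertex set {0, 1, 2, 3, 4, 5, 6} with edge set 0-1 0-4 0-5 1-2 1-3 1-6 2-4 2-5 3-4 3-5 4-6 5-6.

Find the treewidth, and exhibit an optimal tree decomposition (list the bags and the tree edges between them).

The largest bag has 4 vertices, giving width 3; this decomposition certifies tw(G) ≤ 3. For the lower bound: the 4 vertex sets {1,2}, {3,5}, {4}, {6} are disjoint, each induces a connected subgraph, and every pair is joined by at least one edge of G. Contracting each set to a single vertex therefore yields K_{4} as a minor, and since treewidth is minor-monotone, tw(G) ≥ tw(K_{4}) = 3. Combining the bounds, tw(G) = 3.

Treewidth 3.
One such decomposition:
Bags: B1 = {1, 2, 4, 5}  B2 = {1, 3, 4, 5}  B3 = {1, 4, 5, 6}  B4 = {0, 1, 4, 5}
Tree: B1–B2, B2–B3, B3–B4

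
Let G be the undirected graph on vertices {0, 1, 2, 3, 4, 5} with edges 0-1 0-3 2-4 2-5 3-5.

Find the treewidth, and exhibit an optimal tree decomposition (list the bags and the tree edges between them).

Each bag holds 2 vertices, so the decomposition has width 1, which upper-bounds the treewidth. Any graph with an edge has treewidth ≥ 1, and G has the edge 3–5. The upper and lower bounds meet at 1, so that is the treewidth.

Treewidth 1.
Bags: B1 = {3, 5}  B2 = {2, 5}  B3 = {0, 3}  B4 = {0, 1}  B5 = {2, 4}
Tree: B1–B2, B1–B3, B3–B4, B2–B5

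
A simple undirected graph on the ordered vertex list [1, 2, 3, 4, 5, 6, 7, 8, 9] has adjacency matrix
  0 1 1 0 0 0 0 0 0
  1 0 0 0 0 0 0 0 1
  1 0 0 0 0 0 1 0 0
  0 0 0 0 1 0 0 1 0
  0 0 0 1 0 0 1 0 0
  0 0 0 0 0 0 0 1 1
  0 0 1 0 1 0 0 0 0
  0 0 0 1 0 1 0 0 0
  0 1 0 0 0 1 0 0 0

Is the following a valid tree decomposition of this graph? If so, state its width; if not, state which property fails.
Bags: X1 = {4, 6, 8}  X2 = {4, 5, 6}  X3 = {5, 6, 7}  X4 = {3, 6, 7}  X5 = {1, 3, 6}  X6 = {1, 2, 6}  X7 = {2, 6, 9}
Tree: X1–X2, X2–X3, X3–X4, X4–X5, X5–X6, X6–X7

Every vertex of G appears in some bag (union = {1, 2, 3, 4, 5, 6, 7, 8, 9}); every edge is covered by a bag; and for each vertex v the set of bags containing v is connected in the bag tree. The decomposition is therefore valid. The largest bag has 3 vertices, so the width is 2.

Yes; width 2.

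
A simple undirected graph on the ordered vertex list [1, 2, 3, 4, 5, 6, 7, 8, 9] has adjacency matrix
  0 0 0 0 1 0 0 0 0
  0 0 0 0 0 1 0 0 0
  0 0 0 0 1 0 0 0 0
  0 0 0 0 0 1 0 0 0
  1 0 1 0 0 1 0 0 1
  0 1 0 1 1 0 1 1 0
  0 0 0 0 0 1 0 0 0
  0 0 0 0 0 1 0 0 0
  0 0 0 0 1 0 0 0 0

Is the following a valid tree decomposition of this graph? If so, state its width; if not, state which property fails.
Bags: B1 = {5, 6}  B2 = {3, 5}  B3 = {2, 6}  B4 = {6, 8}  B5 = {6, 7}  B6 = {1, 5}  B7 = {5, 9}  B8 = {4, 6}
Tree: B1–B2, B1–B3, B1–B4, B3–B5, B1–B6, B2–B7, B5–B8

Yes; width 1.

Vertex coverage: the bags together contain {1, 2, 3, 4, 5, 6, 7, 8, 9}, the full vertex set. Edge coverage: each edge of G has both endpoints in at least one bag. Running intersection: for every vertex, the bags containing it form a connected subtree. All three properties hold, so this is a valid tree decomposition of width max|bag| − 1 = 1, and hence tw(G) ≤ 1.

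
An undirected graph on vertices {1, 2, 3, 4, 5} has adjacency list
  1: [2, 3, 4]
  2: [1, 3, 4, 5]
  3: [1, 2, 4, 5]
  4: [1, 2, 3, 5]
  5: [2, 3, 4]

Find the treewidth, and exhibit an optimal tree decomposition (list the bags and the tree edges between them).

The largest bag has 4 vertices, giving width 3; this decomposition certifies tw(G) ≤ 3. On the other hand G contains the 4-clique {1, 2, 3, 4}. A clique must lie in a single bag of any decomposition, so no decomposition can have width below 3. Therefore the treewidth is 3.

Treewidth 3.
One such decomposition:
Bags: B1 = {1, 2, 3, 4}  B2 = {2, 3, 4, 5}
Tree: B1–B2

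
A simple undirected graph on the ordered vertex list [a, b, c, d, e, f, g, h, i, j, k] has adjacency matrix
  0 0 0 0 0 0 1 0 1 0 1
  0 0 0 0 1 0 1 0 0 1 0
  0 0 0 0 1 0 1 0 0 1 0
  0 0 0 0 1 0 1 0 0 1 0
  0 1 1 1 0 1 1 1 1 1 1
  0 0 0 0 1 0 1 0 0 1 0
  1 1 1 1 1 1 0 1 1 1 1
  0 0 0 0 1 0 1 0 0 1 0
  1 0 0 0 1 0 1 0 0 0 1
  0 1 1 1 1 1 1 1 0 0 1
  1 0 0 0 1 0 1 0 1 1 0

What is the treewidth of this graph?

A width-3 tree decomposition is:
Bags: B1 = {e, g, i, k}  B2 = {e, g, j, k}  B3 = {e, g, h, j}  B4 = {e, f, g, j}  B5 = {b, e, g, j}  B6 = {a, g, i, k}  B7 = {d, e, g, j}  B8 = {c, e, g, j}
Tree: B1–B2, B2–B3, B2–B4, B4–B5, B1–B6, B2–B7, B2–B8
Every bag has size at most 4, so the width is 4 − 1 = 3 and tw(G) ≤ 3. For the lower bound, the 4 vertices {d, e, g, j} are pairwise adjacent, and any tree decomposition puts a clique entirely inside one bag — forcing width ≥ 3. The upper and lower bounds meet at 3, so that is the treewidth.

3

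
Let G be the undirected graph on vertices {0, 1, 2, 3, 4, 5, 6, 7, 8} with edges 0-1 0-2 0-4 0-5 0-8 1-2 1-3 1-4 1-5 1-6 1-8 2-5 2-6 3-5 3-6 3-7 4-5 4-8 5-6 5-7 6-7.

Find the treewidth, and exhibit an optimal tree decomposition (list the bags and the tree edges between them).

Treewidth 3.
Bags: B1 = {0, 1, 4, 5}  B2 = {0, 1, 2, 5}  B3 = {1, 2, 5, 6}  B4 = {1, 3, 5, 6}  B5 = {0, 1, 4, 8}  B6 = {3, 5, 6, 7}
Tree: B1–B2, B2–B3, B3–B4, B1–B5, B4–B6

The largest bag has 4 vertices, giving width 3; this decomposition certifies tw(G) ≤ 3. For the lower bound, the 4 vertices {0, 1, 4, 8} are pairwise adjacent, and any tree decomposition puts a clique entirely inside one bag — forcing width ≥ 3. The upper and lower bounds meet at 3, so that is the treewidth.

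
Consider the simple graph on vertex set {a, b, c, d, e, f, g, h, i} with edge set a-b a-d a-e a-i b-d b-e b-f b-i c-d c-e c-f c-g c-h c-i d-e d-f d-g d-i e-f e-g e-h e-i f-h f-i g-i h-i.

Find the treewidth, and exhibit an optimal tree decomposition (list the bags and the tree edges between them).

The largest bag has 5 vertices, giving width 4; this decomposition certifies tw(G) ≤ 4. On the other hand G contains the 5-clique {c, d, e, g, i}. A clique must lie in a single bag of any decomposition, so no decomposition can have width below 4. The upper and lower bounds meet at 4, so that is the treewidth.

Treewidth 4.
Bags: B1 = {c, e, f, h, i}  B2 = {c, d, e, f, i}  B3 = {b, d, e, f, i}  B4 = {c, d, e, g, i}  B5 = {a, b, d, e, i}
Tree: B1–B2, B2–B3, B2–B4, B3–B5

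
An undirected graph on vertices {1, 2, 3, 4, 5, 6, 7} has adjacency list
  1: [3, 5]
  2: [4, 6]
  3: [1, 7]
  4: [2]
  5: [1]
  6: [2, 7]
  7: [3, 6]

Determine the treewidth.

1

A width-1 tree decomposition is:
Bags: B1 = {1, 5}  B2 = {1, 3}  B3 = {3, 7}  B4 = {6, 7}  B5 = {2, 6}  B6 = {2, 4}
Tree: B1–B2, B2–B3, B3–B4, B4–B5, B5–B6
The largest bag has 2 vertices, giving width 1; this decomposition certifies tw(G) ≤ 1. Any graph with an edge has treewidth ≥ 1, and G has the edge 5–1. Therefore the treewidth is 1.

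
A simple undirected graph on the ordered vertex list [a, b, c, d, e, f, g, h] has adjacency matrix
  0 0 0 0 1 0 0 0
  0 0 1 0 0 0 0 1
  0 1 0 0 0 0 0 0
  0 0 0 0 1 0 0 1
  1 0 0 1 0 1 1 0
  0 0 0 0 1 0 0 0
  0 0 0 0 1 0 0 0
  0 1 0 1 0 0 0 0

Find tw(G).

A width-1 tree decomposition is:
Bags: B1 = {a, e}  B2 = {d, e}  B3 = {d, h}  B4 = {e, f}  B5 = {e, g}  B6 = {b, h}  B7 = {b, c}
Tree: B1–B2, B2–B3, B1–B4, B2–B5, B3–B6, B6–B7
The largest bag has 2 vertices, giving width 1; this decomposition certifies tw(G) ≤ 1. G has an edge, so its treewidth is at least 1. Therefore the treewidth is 1.

1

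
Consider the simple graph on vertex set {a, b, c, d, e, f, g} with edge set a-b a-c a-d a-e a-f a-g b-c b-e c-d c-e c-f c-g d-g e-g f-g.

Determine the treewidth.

3

A width-3 tree decomposition is:
Bags: B1 = {a, c, f, g}  B2 = {a, c, e, g}  B3 = {a, c, d, g}  B4 = {a, b, c, e}
Tree: B1–B2, B2–B3, B2–B4
Each bag holds 4 vertices, so the decomposition has width 3, which upper-bounds the treewidth. For the lower bound, the 4 vertices {a, c, d, g} are pairwise adjacent, and any tree decomposition puts a clique entirely inside one bag — forcing width ≥ 3. The upper and lower bounds meet at 3, so that is the treewidth.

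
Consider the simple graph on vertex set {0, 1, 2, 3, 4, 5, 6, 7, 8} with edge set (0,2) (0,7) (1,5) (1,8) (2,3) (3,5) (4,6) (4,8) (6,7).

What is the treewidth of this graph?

A width-2 tree decomposition is:
Bags: B1 = {4, 6, 7}  B2 = {4, 7, 8}  B3 = {1, 7, 8}  B4 = {1, 5, 7}  B5 = {3, 5, 7}  B6 = {2, 3, 7}  B7 = {0, 2, 7}
Tree: B1–B2, B2–B3, B3–B4, B4–B5, B5–B6, B6–B7
The largest bag has 3 vertices, giving width 2; this decomposition certifies tw(G) ≤ 2. For the lower bound, G contains the cycle 7–6–4–8–1–5–3–2–0–7, so G is not a forest; only forests have treewidth ≤ 1, hence tw(G) ≥ 2. Therefore the treewidth is 2.

2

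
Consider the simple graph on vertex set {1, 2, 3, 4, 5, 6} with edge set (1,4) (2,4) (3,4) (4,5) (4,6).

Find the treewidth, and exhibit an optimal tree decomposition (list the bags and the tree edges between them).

Treewidth 1.
Bags: B1 = {4, 5}  B2 = {1, 4}  B3 = {2, 4}  B4 = {4, 6}  B5 = {3, 4}
Tree: B1–B2, B1–B3, B3–B4, B3–B5

The largest bag has 2 vertices, giving width 1; this decomposition certifies tw(G) ≤ 1. Any graph with an edge has treewidth ≥ 1, and G has the edge 5–4. Combining the bounds, tw(G) = 1.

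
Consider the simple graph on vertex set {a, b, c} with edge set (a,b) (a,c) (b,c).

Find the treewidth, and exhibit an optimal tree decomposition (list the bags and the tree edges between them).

Treewidth 2.
One optimal decomposition is:
Bags: B1 = {a, b, c}
Tree: (single bag)

With just one bag of size 3, the width is 3 − 1 = 2, so tw(G) ≤ 2. Conversely, {a, b, c} is a clique of size 3, and the vertices of any clique must share a bag in every tree decomposition; so some bag has ≥ 3 vertices and tw(G) ≥ 2. The upper and lower bounds meet at 2, so that is the treewidth.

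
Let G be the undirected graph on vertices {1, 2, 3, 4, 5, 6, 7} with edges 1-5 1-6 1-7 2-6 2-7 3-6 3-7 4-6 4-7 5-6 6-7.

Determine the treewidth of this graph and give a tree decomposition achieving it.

Treewidth 2.
One optimal decomposition is:
Bags: B1 = {2, 6, 7}  B2 = {4, 6, 7}  B3 = {3, 6, 7}  B4 = {1, 6, 7}  B5 = {1, 5, 6}
Tree: B1–B2, B1–B3, B3–B4, B4–B5

The largest bag has 3 vertices, giving width 2; this decomposition certifies tw(G) ≤ 2. For the lower bound, the 3 vertices {1, 5, 6} are pairwise adjacent, and any tree decomposition puts a clique entirely inside one bag — forcing width ≥ 2. Therefore the treewidth is 2.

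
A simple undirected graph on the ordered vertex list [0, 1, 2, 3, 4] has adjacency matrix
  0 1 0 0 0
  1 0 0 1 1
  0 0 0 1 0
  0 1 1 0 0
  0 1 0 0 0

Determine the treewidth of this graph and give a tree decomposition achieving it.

Treewidth 1.
One such decomposition:
Bags: B1 = {1, 3}  B2 = {0, 1}  B3 = {2, 3}  B4 = {1, 4}
Tree: B1–B2, B1–B3, B2–B4

The largest bag has 2 vertices, giving width 1; this decomposition certifies tw(G) ≤ 1. Any graph with an edge has treewidth ≥ 1, and G has the edge 1–3. Hence tw(G) = 1 exactly.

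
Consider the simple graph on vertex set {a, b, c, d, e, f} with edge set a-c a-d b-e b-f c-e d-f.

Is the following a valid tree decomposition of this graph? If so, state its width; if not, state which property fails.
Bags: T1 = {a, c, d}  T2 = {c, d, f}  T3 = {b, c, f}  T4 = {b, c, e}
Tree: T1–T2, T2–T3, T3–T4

Checking the three conditions: (i) the bags cover all of {a, b, c, d, e, f}; (ii) for each edge, some bag contains both endpoints; (iii) the bags containing any fixed vertex form a subtree. All hold, so the decomposition is valid with width 3 − 1 = 2.

Yes; width 2.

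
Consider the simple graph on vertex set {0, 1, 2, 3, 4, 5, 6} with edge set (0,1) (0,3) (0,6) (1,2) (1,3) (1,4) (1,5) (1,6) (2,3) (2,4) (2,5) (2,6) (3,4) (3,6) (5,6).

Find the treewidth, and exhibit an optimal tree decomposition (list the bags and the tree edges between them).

The largest bag has 4 vertices, giving width 3; this decomposition certifies tw(G) ≤ 3. On the other hand G contains the 4-clique {0, 1, 3, 6}. A clique must lie in a single bag of any decomposition, so no decomposition can have width below 3. Hence tw(G) = 3 exactly.

Treewidth 3.
Bags: B1 = {1, 2, 3, 6}  B2 = {1, 2, 5, 6}  B3 = {1, 2, 3, 4}  B4 = {0, 1, 3, 6}
Tree: B1–B2, B1–B3, B1–B4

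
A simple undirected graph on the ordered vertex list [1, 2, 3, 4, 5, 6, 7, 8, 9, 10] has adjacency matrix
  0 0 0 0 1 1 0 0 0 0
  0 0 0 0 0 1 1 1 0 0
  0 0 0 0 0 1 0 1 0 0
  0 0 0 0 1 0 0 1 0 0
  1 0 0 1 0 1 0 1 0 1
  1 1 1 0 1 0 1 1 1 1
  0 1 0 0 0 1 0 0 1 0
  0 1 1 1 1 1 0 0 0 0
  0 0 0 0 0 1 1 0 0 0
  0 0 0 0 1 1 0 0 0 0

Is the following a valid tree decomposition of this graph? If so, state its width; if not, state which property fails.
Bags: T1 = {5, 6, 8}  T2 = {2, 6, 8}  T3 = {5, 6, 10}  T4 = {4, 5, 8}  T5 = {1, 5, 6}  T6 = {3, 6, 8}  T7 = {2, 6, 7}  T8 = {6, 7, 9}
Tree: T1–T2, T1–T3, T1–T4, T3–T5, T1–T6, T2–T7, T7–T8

Every vertex of G appears in some bag (union = {1, 2, 3, 4, 5, 6, 7, 8, 9, 10}); every edge is covered by a bag; and for each vertex v the set of bags containing v is connected in the bag tree. The decomposition is therefore valid. The largest bag has 3 vertices, so the width is 2.

Yes; width 2.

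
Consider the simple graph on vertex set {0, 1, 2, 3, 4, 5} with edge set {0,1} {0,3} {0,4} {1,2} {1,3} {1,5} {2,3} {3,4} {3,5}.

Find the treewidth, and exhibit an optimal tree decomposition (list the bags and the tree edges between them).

Treewidth 2.
Bags: B1 = {0, 1, 3}  B2 = {1, 2, 3}  B3 = {0, 3, 4}  B4 = {1, 3, 5}
Tree: B1–B2, B1–B3, B1–B4

Each bag holds 3 vertices, so the decomposition has width 2, which upper-bounds the treewidth. On the other hand G contains the 3-clique {0, 1, 3}. A clique must lie in a single bag of any decomposition, so no decomposition can have width below 2. Hence tw(G) = 2 exactly.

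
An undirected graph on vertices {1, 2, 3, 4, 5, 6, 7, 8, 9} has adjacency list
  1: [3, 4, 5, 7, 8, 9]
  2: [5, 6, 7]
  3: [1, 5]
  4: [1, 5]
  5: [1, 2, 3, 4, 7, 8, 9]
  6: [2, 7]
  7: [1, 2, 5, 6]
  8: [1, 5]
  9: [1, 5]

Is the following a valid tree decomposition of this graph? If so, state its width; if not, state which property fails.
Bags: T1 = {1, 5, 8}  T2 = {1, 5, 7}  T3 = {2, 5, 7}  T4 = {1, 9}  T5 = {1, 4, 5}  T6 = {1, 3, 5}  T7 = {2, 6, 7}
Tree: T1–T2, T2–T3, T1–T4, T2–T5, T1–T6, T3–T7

No — edge (5,9) lies in no bag.

A tree decomposition must satisfy three properties: every vertex lies in some bag; for every edge, both endpoints lie together in some bag; and for every vertex, the bags containing it form a connected subtree. Here edge (5,9) lies in no bag, so the decomposition is invalid.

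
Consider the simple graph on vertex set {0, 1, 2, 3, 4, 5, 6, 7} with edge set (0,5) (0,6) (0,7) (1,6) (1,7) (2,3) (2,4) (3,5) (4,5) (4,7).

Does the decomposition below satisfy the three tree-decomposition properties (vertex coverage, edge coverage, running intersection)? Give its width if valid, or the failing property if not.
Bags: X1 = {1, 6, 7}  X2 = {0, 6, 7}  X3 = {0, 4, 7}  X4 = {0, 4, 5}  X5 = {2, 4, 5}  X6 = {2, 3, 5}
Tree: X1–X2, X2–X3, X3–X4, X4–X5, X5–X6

Yes; width 2.

Vertex coverage: the bags together contain {0, 1, 2, 3, 4, 5, 6, 7}, the full vertex set. Edge coverage: each edge of G has both endpoints in at least one bag. Running intersection: for every vertex, the bags containing it form a connected subtree. All three properties hold, so this is a valid tree decomposition of width max|bag| − 1 = 2, and hence tw(G) ≤ 2.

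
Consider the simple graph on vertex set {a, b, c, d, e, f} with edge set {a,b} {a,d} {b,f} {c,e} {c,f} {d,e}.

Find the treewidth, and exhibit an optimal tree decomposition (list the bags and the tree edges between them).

Every bag has size at most 3, so the width is 3 − 1 = 2 and tw(G) ≤ 2. The edges c–f–b–a–d–e–c form a cycle, so G is not a tree and its treewidth is at least 2. Therefore the treewidth is 2.

Treewidth 2.
One such decomposition:
Bags: B1 = {b, c, f}  B2 = {a, b, c}  B3 = {a, c, d}  B4 = {c, d, e}
Tree: B1–B2, B2–B3, B3–B4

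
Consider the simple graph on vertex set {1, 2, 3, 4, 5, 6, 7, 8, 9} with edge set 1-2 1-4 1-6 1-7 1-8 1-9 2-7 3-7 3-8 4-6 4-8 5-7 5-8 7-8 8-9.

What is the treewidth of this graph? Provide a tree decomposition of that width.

Each bag holds 3 vertices, so the decomposition has width 2, which upper-bounds the treewidth. On the other hand G contains the 3-clique {1, 8, 9}. A clique must lie in a single bag of any decomposition, so no decomposition can have width below 2. Hence tw(G) = 2 exactly.

Treewidth 2.
Bags: B1 = {3, 7, 8}  B2 = {1, 7, 8}  B3 = {1, 4, 8}  B4 = {5, 7, 8}  B5 = {1, 4, 6}  B6 = {1, 8, 9}  B7 = {1, 2, 7}
Tree: B1–B2, B2–B3, B1–B4, B3–B5, B2–B6, B2–B7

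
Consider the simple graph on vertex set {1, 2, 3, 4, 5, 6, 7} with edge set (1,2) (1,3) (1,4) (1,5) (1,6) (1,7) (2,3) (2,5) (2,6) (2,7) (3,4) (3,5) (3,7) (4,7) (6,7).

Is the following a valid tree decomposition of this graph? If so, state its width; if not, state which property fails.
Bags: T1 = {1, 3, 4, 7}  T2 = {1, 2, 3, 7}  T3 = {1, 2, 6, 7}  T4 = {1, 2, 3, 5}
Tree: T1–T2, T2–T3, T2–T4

Yes; width 3.

Checking the three conditions: (i) the bags cover all of {1, 2, 3, 4, 5, 6, 7}; (ii) for each edge, some bag contains both endpoints; (iii) the bags containing any fixed vertex form a subtree. All hold, so the decomposition is valid with width 4 − 1 = 3.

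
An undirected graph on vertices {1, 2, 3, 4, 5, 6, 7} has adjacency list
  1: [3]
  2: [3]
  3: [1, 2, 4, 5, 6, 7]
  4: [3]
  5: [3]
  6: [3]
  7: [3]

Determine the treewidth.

A width-1 tree decomposition is:
Bags: B1 = {2, 3}  B2 = {3, 7}  B3 = {1, 3}  B4 = {3, 6}  B5 = {3, 5}  B6 = {3, 4}
Tree: B1–B2, B2–B3, B1–B4, B4–B5, B1–B6
Each bag holds 2 vertices, so the decomposition has width 1, which upper-bounds the treewidth. Any graph with an edge has treewidth ≥ 1, and G has the edge 2–3. Combining the bounds, tw(G) = 1.

1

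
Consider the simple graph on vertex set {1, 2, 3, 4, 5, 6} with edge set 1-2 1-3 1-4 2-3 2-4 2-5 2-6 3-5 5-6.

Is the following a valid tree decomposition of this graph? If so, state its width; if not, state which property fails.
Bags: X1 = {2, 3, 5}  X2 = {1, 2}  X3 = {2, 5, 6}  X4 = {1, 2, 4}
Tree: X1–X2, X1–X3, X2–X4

A tree decomposition must satisfy three properties: every vertex lies in some bag; for every edge, both endpoints lie together in some bag; and for every vertex, the bags containing it form a connected subtree. Here edge (3,1) lies in no bag, so the decomposition is invalid.

No — edge (3,1) lies in no bag.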